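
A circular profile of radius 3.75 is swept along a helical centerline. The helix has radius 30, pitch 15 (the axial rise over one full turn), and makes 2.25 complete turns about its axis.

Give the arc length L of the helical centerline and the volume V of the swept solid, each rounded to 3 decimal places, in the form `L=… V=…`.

2πR = 2π·30 = 188.495559
per-turn = √(188.495559² + 15²) = √(35530.5758 + 225) = √35755.5758 = 189.091448
L = 2.25 × 189.091448 = 425.455759
V = π·3.75² × L = 44.178647 × 425.455759 = 18796.059651

L=425.456 V=18796.060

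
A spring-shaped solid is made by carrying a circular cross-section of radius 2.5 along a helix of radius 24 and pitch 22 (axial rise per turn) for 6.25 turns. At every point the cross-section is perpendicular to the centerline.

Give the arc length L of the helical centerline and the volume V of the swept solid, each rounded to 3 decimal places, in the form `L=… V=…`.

L=952.455 V=18701.411

2πR = 2π·24 = 150.796447
per-turn = √(150.796447² + 22²) = √(22739.5685 + 484) = √23223.5685 = 152.392810
L = 6.25 × 152.392810 = 952.455063
V = π·2.5² × L = 19.634954 × 952.455063 = 18701.411420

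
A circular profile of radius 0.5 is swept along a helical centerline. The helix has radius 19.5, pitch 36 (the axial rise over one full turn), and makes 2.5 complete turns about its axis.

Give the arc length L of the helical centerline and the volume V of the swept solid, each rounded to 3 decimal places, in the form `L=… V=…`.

L=319.254 V=250.741

2πR = 2π·19.5 = 122.522113
per-turn = √(122.522113² + 36²) = √(15011.6683 + 1296) = √16307.6683 = 127.701481
L = 2.5 × 127.701481 = 319.253703
V = π·0.5² × L = 0.785398 × 319.253703 = 250.741272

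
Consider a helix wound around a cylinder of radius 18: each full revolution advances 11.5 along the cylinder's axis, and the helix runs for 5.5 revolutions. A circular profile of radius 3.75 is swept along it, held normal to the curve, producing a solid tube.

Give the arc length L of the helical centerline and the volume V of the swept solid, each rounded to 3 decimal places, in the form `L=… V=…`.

2πR = 2π·18 = 113.097336
per-turn = √(113.097336² + 11.5²) = √(12791.0073 + 132.25) = √12923.2573 = 113.680505
L = 5.5 × 113.680505 = 625.242780
V = π·3.75² × L = 44.178647 × 625.242780 = 27622.379856

L=625.243 V=27622.380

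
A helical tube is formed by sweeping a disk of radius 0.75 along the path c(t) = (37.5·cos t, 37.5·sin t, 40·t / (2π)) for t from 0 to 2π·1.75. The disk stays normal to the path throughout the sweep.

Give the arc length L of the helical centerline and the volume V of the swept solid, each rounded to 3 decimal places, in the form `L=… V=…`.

2πR = 2π·37.5 = 235.619449
per-turn = √(235.619449² + 40²) = √(55516.5248 + 1600) = √57116.5248 = 238.990637
L = 1.75 × 238.990637 = 418.233615
V = π·0.75² × L = 1.767146 × 418.233615 = 739.079805

L=418.234 V=739.080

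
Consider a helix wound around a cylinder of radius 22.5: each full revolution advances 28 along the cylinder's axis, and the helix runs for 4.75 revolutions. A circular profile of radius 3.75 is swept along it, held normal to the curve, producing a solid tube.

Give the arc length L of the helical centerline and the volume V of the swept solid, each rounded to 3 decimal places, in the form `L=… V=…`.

L=684.560 V=30242.921

2πR = 2π·22.5 = 141.371669
per-turn = √(141.371669² + 28²) = √(19985.9489 + 784) = √20769.9489 = 144.117830
L = 4.75 × 144.117830 = 684.559692
V = π·3.75² × L = 44.178647 × 684.559692 = 30242.920785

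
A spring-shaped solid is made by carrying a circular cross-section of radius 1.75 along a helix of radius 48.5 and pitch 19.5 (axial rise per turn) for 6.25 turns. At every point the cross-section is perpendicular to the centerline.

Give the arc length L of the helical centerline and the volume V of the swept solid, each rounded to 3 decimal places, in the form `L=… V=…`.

L=1908.486 V=18361.787

2πR = 2π·48.5 = 304.734487
per-turn = √(304.734487² + 19.5²) = √(92863.1078 + 380.25) = √93243.3578 = 305.357754
L = 6.25 × 305.357754 = 1908.485961
V = π·1.75² × L = 9.621128 × 1908.485961 = 18361.786769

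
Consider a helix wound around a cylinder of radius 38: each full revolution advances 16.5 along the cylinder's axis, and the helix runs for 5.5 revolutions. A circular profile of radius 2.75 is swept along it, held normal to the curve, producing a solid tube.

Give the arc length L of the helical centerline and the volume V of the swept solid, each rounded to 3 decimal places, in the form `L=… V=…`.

L=1316.318 V=31273.464

2πR = 2π·38 = 238.761042
per-turn = √(238.761042² + 16.5²) = √(57006.8350 + 272.25) = √57279.0850 = 239.330493
L = 5.5 × 239.330493 = 1316.317713
V = π·2.75² × L = 23.758294 × 1316.317713 = 31273.463809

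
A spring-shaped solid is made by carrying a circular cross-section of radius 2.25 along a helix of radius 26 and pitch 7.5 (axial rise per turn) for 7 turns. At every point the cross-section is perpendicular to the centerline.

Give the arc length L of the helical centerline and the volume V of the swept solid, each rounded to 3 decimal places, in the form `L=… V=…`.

L=1144.744 V=18206.370

2πR = 2π·26 = 163.362818
per-turn = √(163.362818² + 7.5²) = √(26687.4103 + 56.25) = √26743.6603 = 163.534890
L = 7 × 163.534890 = 1144.744231
V = π·2.25² × L = 15.904313 × 1144.744231 = 18206.370338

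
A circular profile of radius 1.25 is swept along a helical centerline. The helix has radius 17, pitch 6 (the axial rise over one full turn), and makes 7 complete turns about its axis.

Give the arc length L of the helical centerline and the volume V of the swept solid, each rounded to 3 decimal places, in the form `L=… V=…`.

2πR = 2π·17 = 106.814150
per-turn = √(106.814150² + 6²) = √(11409.2627 + 36) = √11445.2627 = 106.982534
L = 7 × 106.982534 = 748.877741
V = π·1.25² × L = 4.908739 × 748.877741 = 3676.045017

L=748.878 V=3676.045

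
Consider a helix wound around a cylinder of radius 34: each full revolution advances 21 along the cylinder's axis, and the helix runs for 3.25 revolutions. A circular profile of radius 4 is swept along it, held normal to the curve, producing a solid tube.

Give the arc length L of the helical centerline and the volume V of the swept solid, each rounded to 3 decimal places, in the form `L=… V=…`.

L=697.638 V=35067.133

2πR = 2π·34 = 213.628300
per-turn = √(213.628300² + 21²) = √(45637.0508 + 441) = √46078.0508 = 214.657986
L = 3.25 × 214.657986 = 697.638453
V = π·4² × L = 50.265482 × 697.638453 = 35067.133419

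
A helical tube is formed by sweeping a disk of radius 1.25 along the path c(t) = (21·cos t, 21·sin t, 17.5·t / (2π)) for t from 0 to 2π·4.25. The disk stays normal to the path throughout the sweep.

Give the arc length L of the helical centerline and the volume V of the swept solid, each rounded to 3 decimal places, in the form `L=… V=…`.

L=565.685 V=2776.799

2πR = 2π·21 = 131.946891
per-turn = √(131.946891² + 17.5²) = √(17409.9822 + 306.25) = √17716.2322 = 133.102337
L = 4.25 × 133.102337 = 565.684933
V = π·1.25² × L = 4.908739 × 565.684933 = 2776.799422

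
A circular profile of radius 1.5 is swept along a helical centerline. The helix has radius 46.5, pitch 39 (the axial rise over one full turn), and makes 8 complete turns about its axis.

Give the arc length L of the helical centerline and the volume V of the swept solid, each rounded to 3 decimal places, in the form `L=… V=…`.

2πR = 2π·46.5 = 292.168117
per-turn = √(292.168117² + 39²) = √(85362.2085 + 1521) = √86883.2085 = 294.759577
L = 8 × 294.759577 = 2358.076619
V = π·1.5² × L = 7.068583 × 2358.076619 = 16668.261412

L=2358.077 V=16668.261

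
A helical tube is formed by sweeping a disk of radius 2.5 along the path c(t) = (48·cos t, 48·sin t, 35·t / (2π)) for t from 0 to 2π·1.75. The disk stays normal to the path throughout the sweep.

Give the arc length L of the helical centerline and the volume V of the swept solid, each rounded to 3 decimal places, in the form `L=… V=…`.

2πR = 2π·48 = 301.592895
per-turn = √(301.592895² + 35²) = √(90958.2742 + 1225) = √92183.2742 = 303.616986
L = 1.75 × 303.616986 = 531.329725
V = π·2.5² × L = 19.634954 × 531.329725 = 10432.634763

L=531.330 V=10432.635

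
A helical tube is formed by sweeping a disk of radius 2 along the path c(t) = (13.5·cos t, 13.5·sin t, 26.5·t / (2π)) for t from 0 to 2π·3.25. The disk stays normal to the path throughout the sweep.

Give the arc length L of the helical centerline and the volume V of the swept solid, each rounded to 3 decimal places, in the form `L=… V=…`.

2πR = 2π·13.5 = 84.823002
per-turn = √(84.823002² + 26.5²) = √(7194.9416 + 702.25) = √7897.1916 = 88.866144
L = 3.25 × 88.866144 = 288.814969
V = π·2² × L = 12.566371 × 288.814969 = 3629.355940

L=288.815 V=3629.356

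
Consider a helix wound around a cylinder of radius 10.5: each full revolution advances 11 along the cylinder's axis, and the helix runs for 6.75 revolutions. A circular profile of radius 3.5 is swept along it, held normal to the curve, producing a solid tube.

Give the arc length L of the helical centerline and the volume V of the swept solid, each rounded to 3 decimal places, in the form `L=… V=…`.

2πR = 2π·10.5 = 65.973446
per-turn = √(65.973446² + 11²) = √(4352.4955 + 121) = √4473.4955 = 66.884195
L = 6.75 × 66.884195 = 451.468316
V = π·3.5² × L = 38.484510 × 451.468316 = 17374.536934

L=451.468 V=17374.537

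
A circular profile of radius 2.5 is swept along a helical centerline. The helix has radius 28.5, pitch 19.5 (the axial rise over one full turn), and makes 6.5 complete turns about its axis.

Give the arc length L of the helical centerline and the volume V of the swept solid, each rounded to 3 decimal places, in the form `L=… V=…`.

2πR = 2π·28.5 = 179.070781
per-turn = √(179.070781² + 19.5²) = √(32066.3447 + 380.25) = √32446.5947 = 180.129383
L = 6.5 × 180.129383 = 1170.840991
V = π·2.5² × L = 19.634954 × 1170.840991 = 22989.409098

L=1170.841 V=22989.409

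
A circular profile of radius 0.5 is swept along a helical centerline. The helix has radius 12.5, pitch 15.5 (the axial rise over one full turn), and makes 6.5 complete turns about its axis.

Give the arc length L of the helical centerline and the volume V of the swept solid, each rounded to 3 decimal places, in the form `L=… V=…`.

L=520.355 V=408.686

2πR = 2π·12.5 = 78.539816
per-turn = √(78.539816² + 15.5²) = √(6168.5028 + 240.25) = √6408.7528 = 80.054686
L = 6.5 × 80.054686 = 520.355459
V = π·0.5² × L = 0.785398 × 520.355459 = 408.686222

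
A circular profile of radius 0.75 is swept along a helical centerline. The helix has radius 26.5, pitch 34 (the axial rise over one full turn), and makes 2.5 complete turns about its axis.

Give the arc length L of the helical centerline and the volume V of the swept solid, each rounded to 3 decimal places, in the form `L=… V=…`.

2πR = 2π·26.5 = 166.504411
per-turn = √(166.504411² + 34²) = √(27723.7188 + 1156) = √28879.7188 = 169.940339
L = 2.5 × 169.940339 = 424.850847
V = π·0.75² × L = 1.767146 × 424.850847 = 750.773419

L=424.851 V=750.773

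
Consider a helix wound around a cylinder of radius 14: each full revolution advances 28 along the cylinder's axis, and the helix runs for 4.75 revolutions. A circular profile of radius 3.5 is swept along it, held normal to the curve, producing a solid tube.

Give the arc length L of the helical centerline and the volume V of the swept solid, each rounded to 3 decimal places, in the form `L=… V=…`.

2πR = 2π·14 = 87.964594
per-turn = √(87.964594² + 28²) = √(7737.7699 + 784) = √8521.7699 = 92.313433
L = 4.75 × 92.313433 = 438.488805
V = π·3.5² × L = 38.484510 × 438.488805 = 16875.026810

L=438.489 V=16875.027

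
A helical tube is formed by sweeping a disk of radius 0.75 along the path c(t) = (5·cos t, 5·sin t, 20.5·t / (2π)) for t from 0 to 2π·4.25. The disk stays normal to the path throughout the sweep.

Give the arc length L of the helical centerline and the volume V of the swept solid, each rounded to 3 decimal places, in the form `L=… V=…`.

L=159.429 V=281.735

2πR = 2π·5 = 31.415927
per-turn = √(31.415927² + 20.5²) = √(986.9604 + 420.25) = √1407.2104 = 37.512804
L = 4.25 × 37.512804 = 159.429416
V = π·0.75² × L = 1.767146 × 159.429416 = 281.735033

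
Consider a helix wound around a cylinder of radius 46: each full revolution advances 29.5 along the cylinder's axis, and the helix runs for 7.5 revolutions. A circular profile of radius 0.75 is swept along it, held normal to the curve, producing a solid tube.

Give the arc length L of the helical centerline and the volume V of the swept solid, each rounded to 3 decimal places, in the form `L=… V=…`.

L=2178.961 V=3850.542

2πR = 2π·46 = 289.026524
per-turn = √(289.026524² + 29.5²) = √(83536.3317 + 870.25) = √84406.5817 = 290.528108
L = 7.5 × 290.528108 = 2178.960811
V = π·0.75² × L = 1.767146 × 2178.960811 = 3850.541594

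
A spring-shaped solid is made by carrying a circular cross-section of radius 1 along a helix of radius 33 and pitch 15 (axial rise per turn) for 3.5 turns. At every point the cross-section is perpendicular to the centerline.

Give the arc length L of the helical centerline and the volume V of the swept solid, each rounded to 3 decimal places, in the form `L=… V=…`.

2πR = 2π·33 = 207.345115
per-turn = √(207.345115² + 15²) = √(42991.9968 + 225) = √43216.9968 = 207.886981
L = 3.5 × 207.886981 = 727.604433
V = π·1² × L = 3.141593 × 727.604433 = 2285.836740

L=727.604 V=2285.837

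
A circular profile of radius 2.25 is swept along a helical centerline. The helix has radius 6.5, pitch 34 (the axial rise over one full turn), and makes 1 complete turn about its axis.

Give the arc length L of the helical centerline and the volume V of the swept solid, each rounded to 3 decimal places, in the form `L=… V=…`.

L=53.141 V=845.171

2πR = 2π·6.5 = 40.840704
per-turn = √(40.840704² + 34²) = √(1667.9631 + 1156) = √2823.9631 = 53.140974
L = 1 × 53.140974 = 53.140974
V = π·2.25² × L = 15.904313 × 53.140974 = 845.170677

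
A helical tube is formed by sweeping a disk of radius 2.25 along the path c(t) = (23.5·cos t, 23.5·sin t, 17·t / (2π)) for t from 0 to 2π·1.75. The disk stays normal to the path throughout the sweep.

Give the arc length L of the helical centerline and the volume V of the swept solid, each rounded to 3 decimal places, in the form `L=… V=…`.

L=260.103 V=4136.759

2πR = 2π·23.5 = 147.654855
per-turn = √(147.654855² + 17²) = √(21801.9561 + 289) = √22090.9561 = 148.630267
L = 1.75 × 148.630267 = 260.102966
V = π·2.25² × L = 15.904313 × 260.102966 = 4136.758940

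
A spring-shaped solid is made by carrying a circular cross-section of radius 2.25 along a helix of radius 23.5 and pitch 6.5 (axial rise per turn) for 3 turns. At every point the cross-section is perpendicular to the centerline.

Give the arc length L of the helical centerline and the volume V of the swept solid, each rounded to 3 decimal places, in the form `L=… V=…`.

2πR = 2π·23.5 = 147.654855
per-turn = √(147.654855² + 6.5²) = √(21801.9561 + 42.25) = √21844.2061 = 147.797856
L = 3 × 147.797856 = 443.393567
V = π·2.25² × L = 15.904313 × 443.393567 = 7051.869984

L=443.394 V=7051.870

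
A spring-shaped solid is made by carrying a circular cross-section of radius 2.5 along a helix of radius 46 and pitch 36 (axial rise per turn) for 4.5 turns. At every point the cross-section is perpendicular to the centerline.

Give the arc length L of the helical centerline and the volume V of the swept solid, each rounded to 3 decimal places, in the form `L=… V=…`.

L=1310.670 V=25734.937

2πR = 2π·46 = 289.026524
per-turn = √(289.026524² + 36²) = √(83536.3317 + 1296) = √84832.3317 = 291.259904
L = 4.5 × 291.259904 = 1310.669568
V = π·2.5² × L = 19.634954 × 1310.669568 = 25734.936784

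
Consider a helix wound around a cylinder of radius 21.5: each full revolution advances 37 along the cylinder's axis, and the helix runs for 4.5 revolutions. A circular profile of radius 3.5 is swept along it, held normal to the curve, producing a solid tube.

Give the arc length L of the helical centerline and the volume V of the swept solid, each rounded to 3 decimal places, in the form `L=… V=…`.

2πR = 2π·21.5 = 135.088484
per-turn = √(135.088484² + 37²) = √(18248.8985 + 1369) = √19617.8985 = 140.063909
L = 4.5 × 140.063909 = 630.287589
V = π·3.5² × L = 38.484510 × 630.287589 = 24256.309042

L=630.288 V=24256.309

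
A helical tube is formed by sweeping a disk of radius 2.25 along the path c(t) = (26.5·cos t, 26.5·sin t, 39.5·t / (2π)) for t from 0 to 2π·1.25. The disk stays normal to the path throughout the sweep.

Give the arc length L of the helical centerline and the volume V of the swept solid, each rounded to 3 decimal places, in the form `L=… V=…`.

2πR = 2π·26.5 = 166.504411
per-turn = √(166.504411² + 39.5²) = √(27723.7188 + 1560.25) = √29283.9688 = 171.125594
L = 1.25 × 171.125594 = 213.906992
V = π·2.25² × L = 15.904313 × 213.906992 = 3402.043711

L=213.907 V=3402.044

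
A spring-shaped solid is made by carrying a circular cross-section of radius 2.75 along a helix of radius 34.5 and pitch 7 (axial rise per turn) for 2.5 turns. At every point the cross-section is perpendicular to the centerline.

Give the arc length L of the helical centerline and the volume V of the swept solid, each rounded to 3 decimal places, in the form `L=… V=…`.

L=542.207 V=12881.919

2πR = 2π·34.5 = 216.769893
per-turn = √(216.769893² + 7²) = √(46989.1866 + 49) = √47038.1866 = 216.882887
L = 2.5 × 216.882887 = 542.207217
V = π·2.75² × L = 23.758294 × 542.207217 = 12881.918706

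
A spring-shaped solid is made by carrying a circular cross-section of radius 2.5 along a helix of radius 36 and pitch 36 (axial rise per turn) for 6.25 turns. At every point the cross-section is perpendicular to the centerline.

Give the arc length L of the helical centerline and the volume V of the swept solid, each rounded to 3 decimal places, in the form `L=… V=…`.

2πR = 2π·36 = 226.194671
per-turn = √(226.194671² + 36²) = √(51164.0292 + 1296) = √52460.0292 = 229.041545
L = 6.25 × 229.041545 = 1431.509655
V = π·2.5² × L = 19.634954 × 1431.509655 = 28107.626340

L=1431.510 V=28107.626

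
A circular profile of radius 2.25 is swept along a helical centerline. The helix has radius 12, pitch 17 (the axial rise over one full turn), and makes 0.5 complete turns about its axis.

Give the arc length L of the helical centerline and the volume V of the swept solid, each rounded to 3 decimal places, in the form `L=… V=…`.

2πR = 2π·12 = 75.398224
per-turn = √(75.398224² + 17²) = √(5684.8921 + 289) = √5973.8921 = 77.290958
L = 0.5 × 77.290958 = 38.645479
V = π·2.25² × L = 15.904313 × 38.645479 = 614.629784

L=38.645 V=614.630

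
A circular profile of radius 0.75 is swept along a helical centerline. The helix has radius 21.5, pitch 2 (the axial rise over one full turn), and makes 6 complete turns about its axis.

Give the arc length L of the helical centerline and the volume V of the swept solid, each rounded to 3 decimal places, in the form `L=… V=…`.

L=810.620 V=1432.483

2πR = 2π·21.5 = 135.088484
per-turn = √(135.088484² + 2²) = √(18248.8985 + 4) = √18252.8985 = 135.103288
L = 6 × 135.103288 = 810.619730
V = π·0.75² × L = 1.767146 × 810.619730 = 1432.483307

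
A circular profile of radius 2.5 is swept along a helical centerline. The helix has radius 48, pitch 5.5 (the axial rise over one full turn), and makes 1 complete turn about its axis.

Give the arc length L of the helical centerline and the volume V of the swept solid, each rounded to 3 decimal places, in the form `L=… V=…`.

2πR = 2π·48 = 301.592895
per-turn = √(301.592895² + 5.5²) = √(90958.2742 + 30.25) = √90988.5242 = 301.643041
L = 1 × 301.643041 = 301.643041
V = π·2.5² × L = 19.634954 × 301.643041 = 5922.747259

L=301.643 V=5922.747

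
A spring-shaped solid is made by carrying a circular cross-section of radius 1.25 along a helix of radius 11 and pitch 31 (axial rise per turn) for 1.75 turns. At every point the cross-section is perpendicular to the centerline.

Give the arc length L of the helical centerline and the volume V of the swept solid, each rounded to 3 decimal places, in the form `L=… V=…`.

L=132.560 V=650.705

2πR = 2π·11 = 69.115038
per-turn = √(69.115038² + 31²) = √(4776.8885 + 961) = √5737.8885 = 75.748852
L = 1.75 × 75.748852 = 132.560490
V = π·1.25² × L = 4.908739 × 132.560490 = 650.704786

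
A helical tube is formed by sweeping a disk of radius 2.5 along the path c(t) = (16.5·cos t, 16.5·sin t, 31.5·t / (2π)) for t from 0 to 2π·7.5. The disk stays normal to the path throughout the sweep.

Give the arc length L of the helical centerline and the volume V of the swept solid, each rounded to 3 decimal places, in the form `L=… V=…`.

2πR = 2π·16.5 = 103.672558
per-turn = √(103.672558² + 31.5²) = √(10747.9992 + 992.25) = √11740.2492 = 108.352430
L = 7.5 × 108.352430 = 812.643229
V = π·2.5² × L = 19.634954 × 812.643229 = 15956.212482

L=812.643 V=15956.212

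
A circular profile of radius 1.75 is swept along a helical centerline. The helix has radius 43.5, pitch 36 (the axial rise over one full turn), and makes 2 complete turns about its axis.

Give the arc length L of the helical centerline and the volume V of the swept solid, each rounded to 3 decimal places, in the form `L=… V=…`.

2πR = 2π·43.5 = 273.318561
per-turn = √(273.318561² + 36²) = √(74703.0357 + 1296) = √75999.0357 = 275.679226
L = 2 × 275.679226 = 551.358452
V = π·1.75² × L = 9.621128 × 551.358452 = 5304.689968

L=551.358 V=5304.690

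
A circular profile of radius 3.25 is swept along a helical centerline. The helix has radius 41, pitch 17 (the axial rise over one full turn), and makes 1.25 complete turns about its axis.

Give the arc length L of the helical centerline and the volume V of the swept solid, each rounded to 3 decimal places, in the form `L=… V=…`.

2πR = 2π·41 = 257.610598
per-turn = √(257.610598² + 17²) = √(66363.2200 + 289) = √66652.2200 = 258.170912
L = 1.25 × 258.170912 = 322.713640
V = π·3.25² × L = 33.183072 × 322.713640 = 10708.630097

L=322.714 V=10708.630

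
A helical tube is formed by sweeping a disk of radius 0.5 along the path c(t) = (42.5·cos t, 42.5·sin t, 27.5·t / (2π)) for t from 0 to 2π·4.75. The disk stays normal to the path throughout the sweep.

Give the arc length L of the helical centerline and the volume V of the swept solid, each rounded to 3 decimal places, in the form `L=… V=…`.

2πR = 2π·42.5 = 267.035376
per-turn = √(267.035376² + 27.5²) = √(71307.8918 + 756.25) = √72064.1418 = 268.447652
L = 4.75 × 268.447652 = 1275.126346
V = π·0.5² × L = 0.785398 × 1275.126346 = 1001.481891

L=1275.126 V=1001.482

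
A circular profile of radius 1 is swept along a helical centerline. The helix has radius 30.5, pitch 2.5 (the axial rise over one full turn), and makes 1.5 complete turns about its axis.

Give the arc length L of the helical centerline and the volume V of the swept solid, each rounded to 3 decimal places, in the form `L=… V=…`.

2πR = 2π·30.5 = 191.637152
per-turn = √(191.637152² + 2.5²) = √(36724.7980 + 6.25) = √36731.0480 = 191.653458
L = 1.5 × 191.653458 = 287.480187
V = π·1² × L = 3.141593 × 287.480187 = 903.145644

L=287.480 V=903.146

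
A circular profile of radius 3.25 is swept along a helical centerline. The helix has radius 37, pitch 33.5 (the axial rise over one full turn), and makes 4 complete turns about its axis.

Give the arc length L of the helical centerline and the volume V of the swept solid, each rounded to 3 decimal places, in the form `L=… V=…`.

L=939.517 V=31176.044

2πR = 2π·37 = 232.477856
per-turn = √(232.477856² + 33.5²) = √(54045.9537 + 1122.25) = √55168.2037 = 234.879126
L = 4 × 234.879126 = 939.516503
V = π·3.25² × L = 33.183072 × 939.516503 = 31176.044140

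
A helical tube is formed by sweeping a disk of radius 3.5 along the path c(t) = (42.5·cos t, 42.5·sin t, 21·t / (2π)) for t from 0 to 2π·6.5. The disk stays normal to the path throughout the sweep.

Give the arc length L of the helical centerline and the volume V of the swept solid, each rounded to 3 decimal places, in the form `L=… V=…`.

L=1741.089 V=67004.955

2πR = 2π·42.5 = 267.035376
per-turn = √(267.035376² + 21²) = √(71307.8918 + 441) = √71748.8918 = 267.859836
L = 6.5 × 267.859836 = 1741.088935
V = π·3.5² × L = 38.484510 × 1741.088935 = 67004.954529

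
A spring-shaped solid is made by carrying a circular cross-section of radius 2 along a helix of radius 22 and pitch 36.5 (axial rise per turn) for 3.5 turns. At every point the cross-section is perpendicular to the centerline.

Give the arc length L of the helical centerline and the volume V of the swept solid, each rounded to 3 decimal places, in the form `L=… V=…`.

L=500.387 V=6288.054

2πR = 2π·22 = 138.230077
per-turn = √(138.230077² + 36.5²) = √(19107.5541 + 1332.25) = √20439.8041 = 142.967843
L = 3.5 × 142.967843 = 500.387450
V = π·2² × L = 12.566371 × 500.387450 = 6288.054152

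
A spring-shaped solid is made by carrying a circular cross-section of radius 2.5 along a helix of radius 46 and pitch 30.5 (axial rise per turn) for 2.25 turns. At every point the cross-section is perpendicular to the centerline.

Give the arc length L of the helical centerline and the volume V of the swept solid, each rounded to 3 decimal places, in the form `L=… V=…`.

2πR = 2π·46 = 289.026524
per-turn = √(289.026524² + 30.5²) = √(83536.3317 + 930.25) = √84466.5817 = 290.631350
L = 2.25 × 290.631350 = 653.920538
V = π·2.5² × L = 19.634954 × 653.920538 = 12839.699733

L=653.921 V=12839.700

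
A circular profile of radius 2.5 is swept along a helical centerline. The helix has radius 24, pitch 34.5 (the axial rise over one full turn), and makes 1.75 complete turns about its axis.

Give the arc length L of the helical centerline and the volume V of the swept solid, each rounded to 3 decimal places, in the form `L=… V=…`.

L=270.712 V=5315.421

2πR = 2π·24 = 150.796447
per-turn = √(150.796447² + 34.5²) = √(22739.5685 + 1190.25) = √23929.8185 = 154.692658
L = 1.75 × 154.692658 = 270.712152
V = π·2.5² × L = 19.634954 × 270.712152 = 5315.420676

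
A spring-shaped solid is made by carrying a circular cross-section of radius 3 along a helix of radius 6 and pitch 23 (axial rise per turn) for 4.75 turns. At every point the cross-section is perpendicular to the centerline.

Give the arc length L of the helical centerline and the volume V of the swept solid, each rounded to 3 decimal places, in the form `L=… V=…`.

2πR = 2π·6 = 37.699112
per-turn = √(37.699112² + 23²) = √(1421.2230 + 529) = √1950.2230 = 44.161330
L = 4.75 × 44.161330 = 209.766316
V = π·3² × L = 28.274334 × 209.766316 = 5931.002847

L=209.766 V=5931.003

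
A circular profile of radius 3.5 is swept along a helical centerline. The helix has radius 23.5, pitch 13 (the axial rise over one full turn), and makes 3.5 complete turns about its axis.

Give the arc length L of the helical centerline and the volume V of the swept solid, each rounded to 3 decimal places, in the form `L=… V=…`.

L=518.791 V=19965.422

2πR = 2π·23.5 = 147.654855
per-turn = √(147.654855² + 13²) = √(21801.9561 + 169) = √21970.9561 = 148.226031
L = 3.5 × 148.226031 = 518.791107
V = π·3.5² × L = 38.484510 × 518.791107 = 19965.421541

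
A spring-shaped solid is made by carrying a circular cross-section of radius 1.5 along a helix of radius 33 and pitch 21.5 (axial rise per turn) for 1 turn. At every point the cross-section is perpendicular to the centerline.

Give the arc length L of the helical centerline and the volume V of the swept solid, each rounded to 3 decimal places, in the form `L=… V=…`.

L=208.457 V=1473.494

2πR = 2π·33 = 207.345115
per-turn = √(207.345115² + 21.5²) = √(42991.9968 + 462.25) = √43454.2468 = 208.456822
L = 1 × 208.456822 = 208.456822
V = π·1.5² × L = 7.068583 × 208.456822 = 1473.494449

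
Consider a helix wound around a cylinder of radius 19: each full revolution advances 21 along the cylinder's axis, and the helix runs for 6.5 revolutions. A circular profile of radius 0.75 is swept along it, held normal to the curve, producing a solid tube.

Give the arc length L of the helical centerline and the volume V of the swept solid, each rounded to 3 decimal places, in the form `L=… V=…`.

2πR = 2π·19 = 119.380521
per-turn = √(119.380521² + 21²) = √(14251.7088 + 441) = √14692.7088 = 121.213484
L = 6.5 × 121.213484 = 787.887647
V = π·0.75² × L = 1.767146 × 787.887647 = 1392.312400

L=787.888 V=1392.312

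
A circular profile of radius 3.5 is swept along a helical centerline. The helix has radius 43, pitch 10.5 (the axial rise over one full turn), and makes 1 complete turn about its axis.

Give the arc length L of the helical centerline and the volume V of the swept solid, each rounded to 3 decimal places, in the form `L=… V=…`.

L=270.381 V=10405.477

2πR = 2π·43 = 270.176968
per-turn = √(270.176968² + 10.5²) = √(72995.5942 + 110.25) = √73105.8442 = 270.380924
L = 1 × 270.380924 = 270.380924
V = π·3.5² × L = 38.484510 × 270.380924 = 10405.477381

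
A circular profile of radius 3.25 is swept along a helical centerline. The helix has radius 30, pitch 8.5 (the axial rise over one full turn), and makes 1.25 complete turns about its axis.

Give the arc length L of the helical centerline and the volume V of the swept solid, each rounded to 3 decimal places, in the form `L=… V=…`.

L=235.859 V=7826.523

2πR = 2π·30 = 188.495559
per-turn = √(188.495559² + 8.5²) = √(35530.5758 + 72.25) = √35602.8258 = 188.687111
L = 1.25 × 188.687111 = 235.858889
V = π·3.25² × L = 33.183072 × 235.858889 = 7826.522581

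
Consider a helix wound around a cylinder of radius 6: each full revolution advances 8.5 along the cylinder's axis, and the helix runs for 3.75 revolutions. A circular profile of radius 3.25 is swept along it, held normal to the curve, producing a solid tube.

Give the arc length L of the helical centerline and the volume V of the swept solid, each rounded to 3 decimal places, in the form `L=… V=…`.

2πR = 2π·6 = 37.699112
per-turn = √(37.699112² + 8.5²) = √(1421.2230 + 72.25) = √1493.4730 = 38.645479
L = 3.75 × 38.645479 = 144.920546
V = π·3.25² × L = 33.183072 × 144.920546 = 4808.908957

L=144.921 V=4808.909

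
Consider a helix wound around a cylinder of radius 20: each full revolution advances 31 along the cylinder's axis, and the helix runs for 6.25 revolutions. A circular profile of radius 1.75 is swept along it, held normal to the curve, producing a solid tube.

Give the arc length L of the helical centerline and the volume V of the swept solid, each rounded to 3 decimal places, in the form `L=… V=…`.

2πR = 2π·20 = 125.663706
per-turn = √(125.663706² + 31²) = √(15791.3670 + 961) = √16752.3670 = 129.430935
L = 6.25 × 129.430935 = 808.943346
V = π·1.75² × L = 9.621128 × 808.943346 = 7782.947077

L=808.943 V=7782.947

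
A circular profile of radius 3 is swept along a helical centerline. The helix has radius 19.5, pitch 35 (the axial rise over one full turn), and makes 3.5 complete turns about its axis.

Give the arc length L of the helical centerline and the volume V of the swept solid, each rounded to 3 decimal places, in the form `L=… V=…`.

2πR = 2π·19.5 = 122.522113
per-turn = √(122.522113² + 35²) = √(15011.6683 + 1225) = √16236.6683 = 127.423186
L = 3.5 × 127.423186 = 445.981151
V = π·3² × L = 28.274334 × 445.981151 = 12609.819954

L=445.981 V=12609.820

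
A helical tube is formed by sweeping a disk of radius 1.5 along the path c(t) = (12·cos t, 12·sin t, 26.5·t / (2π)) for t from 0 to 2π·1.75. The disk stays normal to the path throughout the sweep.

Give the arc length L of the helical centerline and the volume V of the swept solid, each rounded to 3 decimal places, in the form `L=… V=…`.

L=139.859 V=988.607

2πR = 2π·12 = 75.398224
per-turn = √(75.398224² + 26.5²) = √(5684.8921 + 702.25) = √6387.1421 = 79.919598
L = 1.75 × 79.919598 = 139.859296
V = π·1.5² × L = 7.068583 × 139.859296 = 988.607111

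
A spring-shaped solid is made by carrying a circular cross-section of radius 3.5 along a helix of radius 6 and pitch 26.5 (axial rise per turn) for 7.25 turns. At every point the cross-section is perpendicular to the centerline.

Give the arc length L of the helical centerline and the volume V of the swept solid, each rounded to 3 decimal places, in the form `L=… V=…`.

2πR = 2π·6 = 37.699112
per-turn = √(37.699112² + 26.5²) = √(1421.2230 + 702.25) = √2123.4730 = 46.081157
L = 7.25 × 46.081157 = 334.088389
V = π·3.5² × L = 38.484510 × 334.088389 = 12857.227931

L=334.088 V=12857.228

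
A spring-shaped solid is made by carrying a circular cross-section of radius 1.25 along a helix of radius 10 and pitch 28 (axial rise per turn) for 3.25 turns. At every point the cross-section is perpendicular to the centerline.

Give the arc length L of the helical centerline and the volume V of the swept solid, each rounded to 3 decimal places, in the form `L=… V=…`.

2πR = 2π·10 = 62.831853
per-turn = √(62.831853² + 28²) = √(3947.8418 + 784) = √4731.8418 = 68.788384
L = 3.25 × 68.788384 = 223.562248
V = π·1.25² × L = 4.908739 × 223.562248 = 1097.408617

L=223.562 V=1097.409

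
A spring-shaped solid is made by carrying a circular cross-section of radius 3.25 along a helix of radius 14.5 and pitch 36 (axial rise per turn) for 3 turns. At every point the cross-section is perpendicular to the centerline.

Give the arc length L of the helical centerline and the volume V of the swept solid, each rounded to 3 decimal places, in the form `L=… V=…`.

2πR = 2π·14.5 = 91.106187
per-turn = √(91.106187² + 36²) = √(8300.3373 + 1296) = √9596.3373 = 97.960897
L = 3 × 97.960897 = 293.882690
V = π·3.25² × L = 33.183072 × 293.882690 = 9751.930593

L=293.883 V=9751.931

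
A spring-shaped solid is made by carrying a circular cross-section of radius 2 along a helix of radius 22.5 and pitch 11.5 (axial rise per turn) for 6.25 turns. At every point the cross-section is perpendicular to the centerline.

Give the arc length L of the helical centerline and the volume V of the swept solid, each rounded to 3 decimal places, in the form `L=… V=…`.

L=886.491 V=11139.980

2πR = 2π·22.5 = 141.371669
per-turn = √(141.371669² + 11.5²) = √(19985.9489 + 132.25) = √20118.1989 = 141.838637
L = 6.25 × 141.838637 = 886.491481
V = π·2² × L = 12.566371 × 886.491481 = 11139.980490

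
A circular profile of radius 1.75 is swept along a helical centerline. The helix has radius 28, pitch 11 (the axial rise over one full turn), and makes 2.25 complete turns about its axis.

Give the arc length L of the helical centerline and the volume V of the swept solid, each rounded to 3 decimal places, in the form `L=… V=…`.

2πR = 2π·28 = 175.929189
per-turn = √(175.929189² + 11²) = √(30951.0794 + 121) = √31072.0794 = 176.272742
L = 2.25 × 176.272742 = 396.613668
V = π·1.75² × L = 9.621128 × 396.613668 = 3815.870673

L=396.614 V=3815.871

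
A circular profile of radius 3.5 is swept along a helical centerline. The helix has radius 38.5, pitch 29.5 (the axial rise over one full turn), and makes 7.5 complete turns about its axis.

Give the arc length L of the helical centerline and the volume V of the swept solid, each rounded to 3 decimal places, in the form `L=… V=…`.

2πR = 2π·38.5 = 241.902634
per-turn = √(241.902634² + 29.5²) = √(58516.8845 + 870.25) = √59387.1345 = 243.694757
L = 7.5 × 243.694757 = 1827.710676
V = π·3.5² × L = 38.484510 × 1827.710676 = 70338.549801

L=1827.711 V=70338.550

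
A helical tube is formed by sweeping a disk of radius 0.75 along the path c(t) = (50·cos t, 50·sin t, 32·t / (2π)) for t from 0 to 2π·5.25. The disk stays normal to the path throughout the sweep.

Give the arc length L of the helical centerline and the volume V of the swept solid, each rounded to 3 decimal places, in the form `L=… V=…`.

2πR = 2π·50 = 314.159265
per-turn = √(314.159265² + 32²) = √(98696.0440 + 1024) = √99720.0440 = 315.784806
L = 5.25 × 315.784806 = 1657.870234
V = π·0.75² × L = 1.767146 × 1657.870234 = 2929.698533

L=1657.870 V=2929.699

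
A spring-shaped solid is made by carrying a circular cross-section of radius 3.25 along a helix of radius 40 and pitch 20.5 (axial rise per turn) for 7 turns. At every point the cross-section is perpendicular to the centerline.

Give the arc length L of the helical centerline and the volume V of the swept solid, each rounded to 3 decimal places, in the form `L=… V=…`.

2πR = 2π·40 = 251.327412
per-turn = √(251.327412² + 20.5²) = √(63165.4682 + 420.25) = √63585.7182 = 252.162087
L = 7 × 252.162087 = 1765.134610
V = π·3.25² × L = 33.183072 × 1765.134610 = 58572.589554

L=1765.135 V=58572.590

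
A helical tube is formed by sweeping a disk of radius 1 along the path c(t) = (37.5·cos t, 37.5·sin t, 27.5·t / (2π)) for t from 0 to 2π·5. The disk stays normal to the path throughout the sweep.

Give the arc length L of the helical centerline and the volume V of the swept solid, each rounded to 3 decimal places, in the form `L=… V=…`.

L=1186.094 V=3726.225

2πR = 2π·37.5 = 235.619449
per-turn = √(235.619449² + 27.5²) = √(55516.5248 + 756.25) = √56272.7748 = 237.218833
L = 5 × 237.218833 = 1186.094165
V = π·1² × L = 3.141593 × 1186.094165 = 3726.224716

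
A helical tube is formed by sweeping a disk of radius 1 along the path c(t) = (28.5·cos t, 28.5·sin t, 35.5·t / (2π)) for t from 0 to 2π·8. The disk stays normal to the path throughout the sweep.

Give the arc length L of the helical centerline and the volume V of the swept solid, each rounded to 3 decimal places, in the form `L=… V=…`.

2πR = 2π·28.5 = 179.070781
per-turn = √(179.070781² + 35.5²) = √(32066.3447 + 1260.25) = √33326.5947 = 182.555730
L = 8 × 182.555730 = 1460.445843
V = π·1² × L = 3.141593 × 1460.445843 = 4588.125932

L=1460.446 V=4588.126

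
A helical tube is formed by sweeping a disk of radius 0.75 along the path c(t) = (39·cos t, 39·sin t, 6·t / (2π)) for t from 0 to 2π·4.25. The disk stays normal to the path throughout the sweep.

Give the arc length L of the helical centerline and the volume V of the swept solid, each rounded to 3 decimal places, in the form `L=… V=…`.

2πR = 2π·39 = 245.044227
per-turn = √(245.044227² + 6²) = √(60046.6732 + 36) = √60082.6732 = 245.117672
L = 4.25 × 245.117672 = 1041.750106
V = π·0.75² × L = 1.767146 × 1041.750106 = 1840.924396

L=1041.750 V=1840.924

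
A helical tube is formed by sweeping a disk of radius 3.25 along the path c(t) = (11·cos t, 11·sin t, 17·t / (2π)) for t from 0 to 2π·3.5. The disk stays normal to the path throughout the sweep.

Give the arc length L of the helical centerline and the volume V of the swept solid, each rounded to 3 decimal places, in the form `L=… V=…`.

2πR = 2π·11 = 69.115038
per-turn = √(69.115038² + 17²) = √(4776.8885 + 289) = √5065.8885 = 71.175056
L = 3.5 × 71.175056 = 249.112694
V = π·3.25² × L = 33.183072 × 249.112694 = 8266.324574

L=249.113 V=8266.325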